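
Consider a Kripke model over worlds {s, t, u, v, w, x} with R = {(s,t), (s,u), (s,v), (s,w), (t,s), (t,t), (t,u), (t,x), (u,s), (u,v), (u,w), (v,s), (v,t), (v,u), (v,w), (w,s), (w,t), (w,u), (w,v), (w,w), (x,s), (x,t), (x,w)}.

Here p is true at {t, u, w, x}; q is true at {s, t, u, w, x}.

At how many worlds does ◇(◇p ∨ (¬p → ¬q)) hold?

6

s: successors {t, u, v, w}; ◇p ∨ (¬p → ¬q) there: t:T, u:T, v:T, w:T. ✓
t: successors {s, t, u, x}; ◇p ∨ (¬p → ¬q) there: s:T, t:T, u:T, x:T. ✓
u: successors {s, v, w}; ◇p ∨ (¬p → ¬q) there: s:T, v:T, w:T. ✓
v: successors {s, t, u, w}; ◇p ∨ (¬p → ¬q) there: s:T, t:T, u:T, w:T. ✓
w: successors {s, t, u, v, w}; ◇p ∨ (¬p → ¬q) there: s:T, t:T, u:T, v:T, w:T. ✓
x: successors {s, t, w}; ◇p ∨ (¬p → ¬q) there: s:T, t:T, w:T. ✓
Satisfying worlds: {s, t, u, v, w, x}.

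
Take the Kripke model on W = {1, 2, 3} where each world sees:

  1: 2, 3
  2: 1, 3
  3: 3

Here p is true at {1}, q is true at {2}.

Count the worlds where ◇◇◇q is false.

2

1: successors {2, 3}; ◇◇q there: 2:T, 3:F. ✓
2: successors {1, 3}; ◇◇q there: 1:F, 3:F. ✗
3: successors {3}; ◇◇q there: 3:F. ✗
Satisfying worlds: {1}.
So ◇◇◇q fails at the other 2 worlds.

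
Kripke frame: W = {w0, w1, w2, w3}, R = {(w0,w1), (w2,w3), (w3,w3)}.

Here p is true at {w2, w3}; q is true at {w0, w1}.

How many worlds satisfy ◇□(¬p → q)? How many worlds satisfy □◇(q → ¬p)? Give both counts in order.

For ◇□(¬p → q):
w0: successors {w1}; □(¬p → q) there: w1:T. ✓
w1: no successors, so ◇□(¬p → q) fails. ✗
w2: successors {w3}; □(¬p → q) there: w3:T. ✓
w3: successors {w3}; □(¬p → q) there: w3:T. ✓
— 3 worlds.
For □◇(q → ¬p):
w0: successors {w1}; ◇(q → ¬p) there: w1:F. ✗
w1: no successors, so □◇(q → ¬p) holds vacuously. ✓
w2: successors {w3}; ◇(q → ¬p) there: w3:T. ✓
w3: successors {w3}; ◇(q → ¬p) there: w3:T. ✓
— 3 worlds.

3 and 3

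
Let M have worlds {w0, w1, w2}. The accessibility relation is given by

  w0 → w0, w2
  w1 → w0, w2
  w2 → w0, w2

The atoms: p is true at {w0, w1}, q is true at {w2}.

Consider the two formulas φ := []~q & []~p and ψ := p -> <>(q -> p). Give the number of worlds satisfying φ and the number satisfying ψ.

For []~q & []~p:
w0: []~q is F, []~p is F. ✗
w1: []~q is F, []~p is F. ✗
w2: []~q is F, []~p is F. ✗
— 0 worlds.
For p -> <>(q -> p):
w0: p is T, <>(q -> p) is T. ✓
w1: p is T, <>(q -> p) is T. ✓
w2: p is F, <>(q -> p) is T. ✓
— 3 worlds.

0 and 3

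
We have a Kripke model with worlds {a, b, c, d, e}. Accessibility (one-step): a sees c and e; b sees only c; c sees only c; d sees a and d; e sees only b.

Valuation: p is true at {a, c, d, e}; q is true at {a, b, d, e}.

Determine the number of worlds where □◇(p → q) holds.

a: successors {c, e}; ◇(p → q) there: c:F, e:T. ✗
b: successors {c}; ◇(p → q) there: c:F. ✗
c: successors {c}; ◇(p → q) there: c:F. ✗
d: successors {a, d}; ◇(p → q) there: a:T, d:T. ✓
e: successors {b}; ◇(p → q) there: b:F. ✗
Satisfying worlds: {d}.

1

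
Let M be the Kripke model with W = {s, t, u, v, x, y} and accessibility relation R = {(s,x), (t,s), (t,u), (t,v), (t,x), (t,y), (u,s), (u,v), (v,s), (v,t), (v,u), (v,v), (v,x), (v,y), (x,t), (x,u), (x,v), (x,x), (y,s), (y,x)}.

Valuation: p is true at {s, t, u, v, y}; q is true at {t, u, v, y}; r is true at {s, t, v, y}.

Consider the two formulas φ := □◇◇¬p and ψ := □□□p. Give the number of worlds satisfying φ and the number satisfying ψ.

For □◇◇¬p:
s: successors {x}; ◇◇¬p there: x:T. ✓
t: successors {s, u, v, x, y}; ◇◇¬p there: s:T, u:T, v:T, x:T, y:T. ✓
u: successors {s, v}; ◇◇¬p there: s:T, v:T. ✓
v: successors {s, t, u, v, x, y}; ◇◇¬p there: s:T, t:T, u:T, v:T, x:T, y:T. ✓
x: successors {t, u, v, x}; ◇◇¬p there: t:T, u:T, v:T, x:T. ✓
y: successors {s, x}; ◇◇¬p there: s:T, x:T. ✓
— 6 worlds.
For □□□p:
s: successors {x}; □□p there: x:F. ✗
t: successors {s, u, v, x, y}; □□p there: s:F, u:F, v:F, x:F, y:F. ✗
u: successors {s, v}; □□p there: s:F, v:F. ✗
v: successors {s, t, u, v, x, y}; □□p there: s:F, t:F, u:F, v:F, x:F, y:F. ✗
x: successors {t, u, v, x}; □□p there: t:F, u:F, v:F, x:F. ✗
y: successors {s, x}; □□p there: s:F, x:F. ✗
— 0 worlds.

6 and 0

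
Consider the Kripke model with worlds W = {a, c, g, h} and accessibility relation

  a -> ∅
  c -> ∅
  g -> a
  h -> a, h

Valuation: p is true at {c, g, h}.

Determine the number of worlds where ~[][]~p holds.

a: [][]~p is T. ✗
c: [][]~p is T. ✗
g: [][]~p is T. ✗
h: [][]~p is F. ✓
Satisfying worlds: {h}.

1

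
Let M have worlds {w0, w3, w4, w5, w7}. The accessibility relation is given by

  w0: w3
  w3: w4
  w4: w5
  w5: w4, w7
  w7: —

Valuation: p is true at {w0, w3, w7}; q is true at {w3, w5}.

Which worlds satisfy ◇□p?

{w5}

w0: successors {w3}; □p there: w3:F. ✗
w3: successors {w4}; □p there: w4:F. ✗
w4: successors {w5}; □p there: w5:F. ✗
w5: successors {w4, w7}; □p there: w4:F, w7:T. ✓
w7: no successors, so ◇□p fails. ✗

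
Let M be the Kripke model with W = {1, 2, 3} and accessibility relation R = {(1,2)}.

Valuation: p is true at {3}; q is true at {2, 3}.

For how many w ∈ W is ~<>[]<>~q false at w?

1

1: <>[]<>~q is T. ✗
2: <>[]<>~q is F. ✓
3: <>[]<>~q is F. ✓
Satisfying worlds: {2, 3}.
So ~<>[]<>~q fails at the other 1 world.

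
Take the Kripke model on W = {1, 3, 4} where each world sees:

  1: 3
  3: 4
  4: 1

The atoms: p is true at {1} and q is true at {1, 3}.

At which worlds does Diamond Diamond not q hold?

{1}

1: successors {3}; Diamond not q there: 3:T. ✓
3: successors {4}; Diamond not q there: 4:F. ✗
4: successors {1}; Diamond not q there: 1:F. ✗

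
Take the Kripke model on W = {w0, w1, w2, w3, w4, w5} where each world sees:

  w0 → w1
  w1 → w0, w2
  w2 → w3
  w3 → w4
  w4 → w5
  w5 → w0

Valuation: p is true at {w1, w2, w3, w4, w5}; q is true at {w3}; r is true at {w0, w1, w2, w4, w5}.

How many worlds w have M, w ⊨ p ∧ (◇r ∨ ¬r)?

w0: p is F, ◇r ∨ ¬r is T. ✗
w1: p is T, ◇r ∨ ¬r is T. ✓
w2: p is T, ◇r ∨ ¬r is F. ✗
w3: p is T, ◇r ∨ ¬r is T. ✓
w4: p is T, ◇r ∨ ¬r is T. ✓
w5: p is T, ◇r ∨ ¬r is T. ✓
Satisfying worlds: {w1, w3, w4, w5}.

4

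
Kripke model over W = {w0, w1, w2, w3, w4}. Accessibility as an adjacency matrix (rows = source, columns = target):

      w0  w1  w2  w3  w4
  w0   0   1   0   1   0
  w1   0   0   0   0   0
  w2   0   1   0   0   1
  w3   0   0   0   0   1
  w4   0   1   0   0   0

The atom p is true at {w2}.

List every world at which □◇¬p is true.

w0: successors {w1, w3}; ◇¬p there: w1:F, w3:T. ✗
w1: no successors, so □◇¬p holds vacuously. ✓
w2: successors {w1, w4}; ◇¬p there: w1:F, w4:T. ✗
w3: successors {w4}; ◇¬p there: w4:T. ✓
w4: successors {w1}; ◇¬p there: w1:F. ✗

{w1, w3}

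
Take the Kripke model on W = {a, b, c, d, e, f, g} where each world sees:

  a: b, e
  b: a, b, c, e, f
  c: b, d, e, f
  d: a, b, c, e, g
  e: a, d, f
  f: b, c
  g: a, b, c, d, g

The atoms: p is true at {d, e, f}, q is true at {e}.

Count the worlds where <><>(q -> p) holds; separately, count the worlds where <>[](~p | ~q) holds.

For <><>(q -> p):
a: successors {b, e}; <>(q -> p) there: b:T, e:T. ✓
b: successors {a, b, c, e, f}; <>(q -> p) there: a:T, b:T, c:T, e:T, f:T. ✓
c: successors {b, d, e, f}; <>(q -> p) there: b:T, d:T, e:T, f:T. ✓
d: successors {a, b, c, e, g}; <>(q -> p) there: a:T, b:T, c:T, e:T, g:T. ✓
e: successors {a, d, f}; <>(q -> p) there: a:T, d:T, f:T. ✓
f: successors {b, c}; <>(q -> p) there: b:T, c:T. ✓
g: successors {a, b, c, d, g}; <>(q -> p) there: a:T, b:T, c:T, d:T, g:T. ✓
— 7 worlds.
For <>[](~p | ~q):
a: successors {b, e}; [](~p | ~q) there: b:F, e:T. ✓
b: successors {a, b, c, e, f}; [](~p | ~q) there: a:F, b:F, c:F, e:T, f:T. ✓
c: successors {b, d, e, f}; [](~p | ~q) there: b:F, d:F, e:T, f:T. ✓
d: successors {a, b, c, e, g}; [](~p | ~q) there: a:F, b:F, c:F, e:T, g:T. ✓
e: successors {a, d, f}; [](~p | ~q) there: a:F, d:F, f:T. ✓
f: successors {b, c}; [](~p | ~q) there: b:F, c:F. ✗
g: successors {a, b, c, d, g}; [](~p | ~q) there: a:F, b:F, c:F, d:F, g:T. ✓
— 6 worlds.

7 and 6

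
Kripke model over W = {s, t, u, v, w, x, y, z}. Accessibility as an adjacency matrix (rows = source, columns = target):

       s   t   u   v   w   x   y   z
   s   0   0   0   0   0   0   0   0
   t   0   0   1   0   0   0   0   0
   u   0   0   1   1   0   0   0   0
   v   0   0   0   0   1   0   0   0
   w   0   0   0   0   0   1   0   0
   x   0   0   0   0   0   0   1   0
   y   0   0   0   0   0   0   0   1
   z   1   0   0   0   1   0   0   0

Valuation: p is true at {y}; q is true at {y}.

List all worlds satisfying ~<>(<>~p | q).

s: <>(<>~p | q) is F. ✓
t: <>(<>~p | q) is T. ✗
u: <>(<>~p | q) is T. ✗
v: <>(<>~p | q) is T. ✗
w: <>(<>~p | q) is F. ✓
x: <>(<>~p | q) is T. ✗
y: <>(<>~p | q) is T. ✗
z: <>(<>~p | q) is T. ✗

{s, w}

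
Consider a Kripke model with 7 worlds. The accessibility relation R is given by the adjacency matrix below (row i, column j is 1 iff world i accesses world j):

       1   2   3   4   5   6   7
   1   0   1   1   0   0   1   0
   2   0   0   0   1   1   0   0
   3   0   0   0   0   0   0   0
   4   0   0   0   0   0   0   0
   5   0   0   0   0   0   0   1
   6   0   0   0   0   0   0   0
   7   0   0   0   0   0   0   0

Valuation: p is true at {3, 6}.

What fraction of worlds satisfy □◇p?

1: successors {2, 3, 6}; ◇p there: 2:F, 3:F, 6:F. ✗
2: successors {4, 5}; ◇p there: 4:F, 5:F. ✗
3: no successors, so □◇p holds vacuously. ✓
4: no successors, so □◇p holds vacuously. ✓
5: successors {7}; ◇p there: 7:F. ✗
6: no successors, so □◇p holds vacuously. ✓
7: no successors, so □◇p holds vacuously. ✓
That's 4 of 7 worlds, so 4/7.

4/7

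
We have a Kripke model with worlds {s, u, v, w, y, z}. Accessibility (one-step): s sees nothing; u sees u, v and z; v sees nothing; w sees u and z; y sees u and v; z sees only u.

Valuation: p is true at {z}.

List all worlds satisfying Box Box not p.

s: no successors, so Box Box not p holds vacuously. ✓
u: successors {u, v, z}; Box not p there: u:F, v:T, z:T. ✗
v: no successors, so Box Box not p holds vacuously. ✓
w: successors {u, z}; Box not p there: u:F, z:T. ✗
y: successors {u, v}; Box not p there: u:F, v:T. ✗
z: successors {u}; Box not p there: u:F. ✗

{s, v}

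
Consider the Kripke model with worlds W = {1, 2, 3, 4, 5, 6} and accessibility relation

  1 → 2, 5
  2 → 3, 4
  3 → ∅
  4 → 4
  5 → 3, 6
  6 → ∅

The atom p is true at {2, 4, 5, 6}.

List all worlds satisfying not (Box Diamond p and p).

1: Box Diamond p and p is F. ✓
2: Box Diamond p and p is F. ✓
3: Box Diamond p and p is F. ✓
4: Box Diamond p and p is T. ✗
5: Box Diamond p and p is F. ✓
6: Box Diamond p and p is T. ✗

{1, 2, 3, 5}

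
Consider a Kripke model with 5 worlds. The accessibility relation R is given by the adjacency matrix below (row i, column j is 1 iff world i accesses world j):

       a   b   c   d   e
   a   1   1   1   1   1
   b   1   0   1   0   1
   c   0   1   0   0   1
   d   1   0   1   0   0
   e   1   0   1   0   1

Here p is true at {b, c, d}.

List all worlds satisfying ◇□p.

a: successors {a, b, c, d, e}; □p there: a:F, b:F, c:F, d:F, e:F. ✗
b: successors {a, c, e}; □p there: a:F, c:F, e:F. ✗
c: successors {b, e}; □p there: b:F, e:F. ✗
d: successors {a, c}; □p there: a:F, c:F. ✗
e: successors {a, c, e}; □p there: a:F, c:F, e:F. ✗

∅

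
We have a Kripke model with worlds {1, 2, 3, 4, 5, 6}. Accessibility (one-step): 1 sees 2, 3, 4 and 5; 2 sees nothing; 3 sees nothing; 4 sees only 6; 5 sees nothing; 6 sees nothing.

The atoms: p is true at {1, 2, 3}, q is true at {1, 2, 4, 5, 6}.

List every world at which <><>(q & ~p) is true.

{1}

1: successors {2, 3, 4, 5}; <>(q & ~p) there: 2:F, 3:F, 4:T, 5:F. ✓
2: no successors, so <><>(q & ~p) fails. ✗
3: no successors, so <><>(q & ~p) fails. ✗
4: successors {6}; <>(q & ~p) there: 6:F. ✗
5: no successors, so <><>(q & ~p) fails. ✗
6: no successors, so <><>(q & ~p) fails. ✗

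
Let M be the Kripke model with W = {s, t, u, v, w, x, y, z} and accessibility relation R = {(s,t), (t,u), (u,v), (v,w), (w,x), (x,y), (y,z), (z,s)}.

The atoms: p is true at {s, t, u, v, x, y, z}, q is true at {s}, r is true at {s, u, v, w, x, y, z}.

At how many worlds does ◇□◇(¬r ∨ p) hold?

7

s: successors {t}; □◇(¬r ∨ p) there: t:T. ✓
t: successors {u}; □◇(¬r ∨ p) there: u:F. ✗
u: successors {v}; □◇(¬r ∨ p) there: v:T. ✓
v: successors {w}; □◇(¬r ∨ p) there: w:T. ✓
w: successors {x}; □◇(¬r ∨ p) there: x:T. ✓
x: successors {y}; □◇(¬r ∨ p) there: y:T. ✓
y: successors {z}; □◇(¬r ∨ p) there: z:T. ✓
z: successors {s}; □◇(¬r ∨ p) there: s:T. ✓
Satisfying worlds: {s, u, v, w, x, y, z}.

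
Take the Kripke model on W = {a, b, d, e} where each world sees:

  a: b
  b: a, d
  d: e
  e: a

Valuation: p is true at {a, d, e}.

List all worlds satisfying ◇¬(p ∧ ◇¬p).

a: successors {b}; ¬(p ∧ ◇¬p) there: b:T. ✓
b: successors {a, d}; ¬(p ∧ ◇¬p) there: a:F, d:T. ✓
d: successors {e}; ¬(p ∧ ◇¬p) there: e:T. ✓
e: successors {a}; ¬(p ∧ ◇¬p) there: a:F. ✗

{a, b, d}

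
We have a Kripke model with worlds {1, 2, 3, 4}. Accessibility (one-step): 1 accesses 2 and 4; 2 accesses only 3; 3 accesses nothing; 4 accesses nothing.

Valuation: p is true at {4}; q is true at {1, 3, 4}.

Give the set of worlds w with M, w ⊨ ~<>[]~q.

1: <>[]~q is T. ✗
2: <>[]~q is T. ✗
3: <>[]~q is F. ✓
4: <>[]~q is F. ✓

{3, 4}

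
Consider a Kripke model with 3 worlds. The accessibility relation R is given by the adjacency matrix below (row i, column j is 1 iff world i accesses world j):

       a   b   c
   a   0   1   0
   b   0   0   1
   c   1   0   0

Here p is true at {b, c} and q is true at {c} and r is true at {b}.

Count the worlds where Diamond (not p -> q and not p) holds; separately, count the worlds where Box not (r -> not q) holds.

2 and 0

For Diamond (not p -> q and not p):
a: successors {b}; not p -> q and not p there: b:T. ✓
b: successors {c}; not p -> q and not p there: c:T. ✓
c: successors {a}; not p -> q and not p there: a:F. ✗
— 2 worlds.
For Box not (r -> not q):
a: successors {b}; not (r -> not q) there: b:F. ✗
b: successors {c}; not (r -> not q) there: c:F. ✗
c: successors {a}; not (r -> not q) there: a:F. ✗
— 0 worlds.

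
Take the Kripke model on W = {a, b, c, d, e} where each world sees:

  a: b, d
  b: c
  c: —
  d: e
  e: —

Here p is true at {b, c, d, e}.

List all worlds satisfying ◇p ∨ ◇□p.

a: ◇p is T, ◇□p is T. ✓
b: ◇p is T, ◇□p is T. ✓
c: ◇p is F, ◇□p is F. ✗
d: ◇p is T, ◇□p is T. ✓
e: ◇p is F, ◇□p is F. ✗

{a, b, d}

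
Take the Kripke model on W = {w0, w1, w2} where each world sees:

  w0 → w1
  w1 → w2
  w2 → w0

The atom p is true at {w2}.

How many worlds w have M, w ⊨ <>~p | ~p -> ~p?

w0: <>~p | ~p is T, ~p is T. ✓
w1: <>~p | ~p is T, ~p is T. ✓
w2: <>~p | ~p is T, ~p is F. ✗
Satisfying worlds: {w0, w1}.

2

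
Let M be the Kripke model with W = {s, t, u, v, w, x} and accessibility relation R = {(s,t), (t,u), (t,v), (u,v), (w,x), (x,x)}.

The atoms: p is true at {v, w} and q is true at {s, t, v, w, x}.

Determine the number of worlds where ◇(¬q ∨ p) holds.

2

s: successors {t}; ¬q ∨ p there: t:F. ✗
t: successors {u, v}; ¬q ∨ p there: u:T, v:T. ✓
u: successors {v}; ¬q ∨ p there: v:T. ✓
v: no successors, so ◇(¬q ∨ p) fails. ✗
w: successors {x}; ¬q ∨ p there: x:F. ✗
x: successors {x}; ¬q ∨ p there: x:F. ✗
Satisfying worlds: {t, u}.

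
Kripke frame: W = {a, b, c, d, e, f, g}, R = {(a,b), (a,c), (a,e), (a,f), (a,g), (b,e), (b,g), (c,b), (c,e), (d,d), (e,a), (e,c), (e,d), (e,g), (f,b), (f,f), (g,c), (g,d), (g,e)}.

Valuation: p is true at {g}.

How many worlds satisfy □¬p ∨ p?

a: □¬p is F, p is F. ✗
b: □¬p is F, p is F. ✗
c: □¬p is T, p is F. ✓
d: □¬p is T, p is F. ✓
e: □¬p is F, p is F. ✗
f: □¬p is T, p is F. ✓
g: □¬p is T, p is T. ✓
Satisfying worlds: {c, d, f, g}.

4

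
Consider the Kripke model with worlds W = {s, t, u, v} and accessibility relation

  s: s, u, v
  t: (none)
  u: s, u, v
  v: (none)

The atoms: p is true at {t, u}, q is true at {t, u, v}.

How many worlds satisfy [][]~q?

s: successors {s, u, v}; []~q there: s:F, u:F, v:T. ✗
t: no successors, so [][]~q holds vacuously. ✓
u: successors {s, u, v}; []~q there: s:F, u:F, v:T. ✗
v: no successors, so [][]~q holds vacuously. ✓
Satisfying worlds: {t, v}.

2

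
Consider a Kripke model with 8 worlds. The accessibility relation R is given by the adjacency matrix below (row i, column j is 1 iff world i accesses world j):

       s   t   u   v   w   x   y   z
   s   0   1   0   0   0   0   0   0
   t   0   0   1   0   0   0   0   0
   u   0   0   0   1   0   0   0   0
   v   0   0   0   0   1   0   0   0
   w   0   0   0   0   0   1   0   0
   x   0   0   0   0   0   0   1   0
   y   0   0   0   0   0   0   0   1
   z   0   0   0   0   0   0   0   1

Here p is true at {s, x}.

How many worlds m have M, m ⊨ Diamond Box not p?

7

s: successors {t}; Box not p there: t:T. ✓
t: successors {u}; Box not p there: u:T. ✓
u: successors {v}; Box not p there: v:T. ✓
v: successors {w}; Box not p there: w:F. ✗
w: successors {x}; Box not p there: x:T. ✓
x: successors {y}; Box not p there: y:T. ✓
y: successors {z}; Box not p there: z:T. ✓
z: successors {z}; Box not p there: z:T. ✓
Satisfying worlds: {s, t, u, w, x, y, z}.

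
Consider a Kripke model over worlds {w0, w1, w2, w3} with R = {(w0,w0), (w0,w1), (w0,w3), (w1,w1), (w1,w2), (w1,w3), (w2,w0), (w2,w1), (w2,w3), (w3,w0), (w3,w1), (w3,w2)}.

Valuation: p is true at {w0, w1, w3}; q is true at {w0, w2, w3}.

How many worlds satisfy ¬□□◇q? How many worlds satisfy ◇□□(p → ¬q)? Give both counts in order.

0 and 0

For ¬□□◇q:
w0: □□◇q is T. ✗
w1: □□◇q is T. ✗
w2: □□◇q is T. ✗
w3: □□◇q is T. ✗
— 0 worlds.
For ◇□□(p → ¬q):
w0: successors {w0, w1, w3}; □□(p → ¬q) there: w0:F, w1:F, w3:F. ✗
w1: successors {w1, w2, w3}; □□(p → ¬q) there: w1:F, w2:F, w3:F. ✗
w2: successors {w0, w1, w3}; □□(p → ¬q) there: w0:F, w1:F, w3:F. ✗
w3: successors {w0, w1, w2}; □□(p → ¬q) there: w0:F, w1:F, w2:F. ✗
— 0 worlds.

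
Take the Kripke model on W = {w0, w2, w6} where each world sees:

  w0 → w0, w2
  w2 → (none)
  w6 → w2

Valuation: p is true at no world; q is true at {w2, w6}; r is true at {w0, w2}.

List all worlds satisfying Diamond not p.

w0: successors {w0, w2}; not p there: w0:T, w2:T. ✓
w2: no successors, so Diamond not p fails. ✗
w6: successors {w2}; not p there: w2:T. ✓

{w0, w6}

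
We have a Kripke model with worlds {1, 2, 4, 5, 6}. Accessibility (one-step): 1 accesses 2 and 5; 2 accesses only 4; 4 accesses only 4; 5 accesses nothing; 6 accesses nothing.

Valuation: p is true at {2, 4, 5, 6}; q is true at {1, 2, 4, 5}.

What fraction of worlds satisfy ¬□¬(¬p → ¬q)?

3/5

1: □¬(¬p → ¬q) is F. ✓
2: □¬(¬p → ¬q) is F. ✓
4: □¬(¬p → ¬q) is F. ✓
5: □¬(¬p → ¬q) is T. ✗
6: □¬(¬p → ¬q) is T. ✗
That's 3 of 5 worlds, so 3/5.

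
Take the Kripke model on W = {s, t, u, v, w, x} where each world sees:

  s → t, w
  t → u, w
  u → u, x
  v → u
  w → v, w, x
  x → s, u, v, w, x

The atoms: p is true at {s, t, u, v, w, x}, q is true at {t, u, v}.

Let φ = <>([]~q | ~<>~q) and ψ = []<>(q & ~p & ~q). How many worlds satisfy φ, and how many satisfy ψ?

2 and 0

For <>([]~q | ~<>~q):
s: successors {t, w}; []~q | ~<>~q there: t:F, w:F. ✗
t: successors {u, w}; []~q | ~<>~q there: u:F, w:F. ✗
u: successors {u, x}; []~q | ~<>~q there: u:F, x:F. ✗
v: successors {u}; []~q | ~<>~q there: u:F. ✗
w: successors {v, w, x}; []~q | ~<>~q there: v:T, w:F, x:F. ✓
x: successors {s, u, v, w, x}; []~q | ~<>~q there: s:F, u:F, v:T, w:F, x:F. ✓
— 2 worlds.
For []<>(q & ~p & ~q):
s: successors {t, w}; <>(q & ~p & ~q) there: t:F, w:F. ✗
t: successors {u, w}; <>(q & ~p & ~q) there: u:F, w:F. ✗
u: successors {u, x}; <>(q & ~p & ~q) there: u:F, x:F. ✗
v: successors {u}; <>(q & ~p & ~q) there: u:F. ✗
w: successors {v, w, x}; <>(q & ~p & ~q) there: v:F, w:F, x:F. ✗
x: successors {s, u, v, w, x}; <>(q & ~p & ~q) there: s:F, u:F, v:F, w:F, x:F. ✗
— 0 worlds.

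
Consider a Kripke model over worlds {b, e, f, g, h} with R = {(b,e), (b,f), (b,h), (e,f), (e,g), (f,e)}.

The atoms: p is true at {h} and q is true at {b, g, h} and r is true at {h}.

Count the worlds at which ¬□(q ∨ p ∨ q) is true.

b: □(q ∨ p ∨ q) is F. ✓
e: □(q ∨ p ∨ q) is F. ✓
f: □(q ∨ p ∨ q) is F. ✓
g: □(q ∨ p ∨ q) is T. ✗
h: □(q ∨ p ∨ q) is T. ✗
Satisfying worlds: {b, e, f}.

3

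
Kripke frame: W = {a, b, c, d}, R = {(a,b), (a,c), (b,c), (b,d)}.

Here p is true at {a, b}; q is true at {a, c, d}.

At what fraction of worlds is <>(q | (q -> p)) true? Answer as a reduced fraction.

1/2

a: successors {b, c}; q | (q -> p) there: b:T, c:T. ✓
b: successors {c, d}; q | (q -> p) there: c:T, d:T. ✓
c: no successors, so <>(q | (q -> p)) fails. ✗
d: no successors, so <>(q | (q -> p)) fails. ✗
That's 2 of 4 worlds, so 2/4 = 1/2.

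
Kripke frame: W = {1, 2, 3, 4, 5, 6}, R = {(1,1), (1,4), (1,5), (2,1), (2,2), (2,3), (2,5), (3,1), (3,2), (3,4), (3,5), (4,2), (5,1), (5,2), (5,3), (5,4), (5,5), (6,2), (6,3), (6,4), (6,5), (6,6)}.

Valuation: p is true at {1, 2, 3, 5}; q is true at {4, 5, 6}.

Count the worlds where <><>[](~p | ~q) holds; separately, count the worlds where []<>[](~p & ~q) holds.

5 and 0

For <><>[](~p | ~q):
1: successors {1, 4, 5}; <>[](~p | ~q) there: 1:T, 4:F, 5:T. ✓
2: successors {1, 2, 3, 5}; <>[](~p | ~q) there: 1:T, 2:F, 3:T, 5:T. ✓
3: successors {1, 2, 4, 5}; <>[](~p | ~q) there: 1:T, 2:F, 4:F, 5:T. ✓
4: successors {2}; <>[](~p | ~q) there: 2:F. ✗
5: successors {1, 2, 3, 4, 5}; <>[](~p | ~q) there: 1:T, 2:F, 3:T, 4:F, 5:T. ✓
6: successors {2, 3, 4, 5, 6}; <>[](~p | ~q) there: 2:F, 3:T, 4:F, 5:T, 6:T. ✓
— 5 worlds.
For []<>[](~p & ~q):
1: successors {1, 4, 5}; <>[](~p & ~q) there: 1:F, 4:F, 5:F. ✗
2: successors {1, 2, 3, 5}; <>[](~p & ~q) there: 1:F, 2:F, 3:F, 5:F. ✗
3: successors {1, 2, 4, 5}; <>[](~p & ~q) there: 1:F, 2:F, 4:F, 5:F. ✗
4: successors {2}; <>[](~p & ~q) there: 2:F. ✗
5: successors {1, 2, 3, 4, 5}; <>[](~p & ~q) there: 1:F, 2:F, 3:F, 4:F, 5:F. ✗
6: successors {2, 3, 4, 5, 6}; <>[](~p & ~q) there: 2:F, 3:F, 4:F, 5:F, 6:F. ✗
— 0 worlds.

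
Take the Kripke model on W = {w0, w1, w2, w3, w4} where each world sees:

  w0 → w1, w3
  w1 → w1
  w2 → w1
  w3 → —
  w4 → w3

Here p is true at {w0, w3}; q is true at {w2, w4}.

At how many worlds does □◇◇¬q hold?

3

w0: successors {w1, w3}; ◇◇¬q there: w1:T, w3:F. ✗
w1: successors {w1}; ◇◇¬q there: w1:T. ✓
w2: successors {w1}; ◇◇¬q there: w1:T. ✓
w3: no successors, so □◇◇¬q holds vacuously. ✓
w4: successors {w3}; ◇◇¬q there: w3:F. ✗
Satisfying worlds: {w1, w2, w3}.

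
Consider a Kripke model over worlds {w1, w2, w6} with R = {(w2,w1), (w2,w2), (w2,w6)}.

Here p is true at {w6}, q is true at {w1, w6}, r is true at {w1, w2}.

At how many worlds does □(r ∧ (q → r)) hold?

w1: no successors, so □(r ∧ (q → r)) holds vacuously. ✓
w2: successors {w1, w2, w6}; r ∧ (q → r) there: w1:T, w2:T, w6:F. ✗
w6: no successors, so □(r ∧ (q → r)) holds vacuously. ✓
Satisfying worlds: {w1, w6}.

2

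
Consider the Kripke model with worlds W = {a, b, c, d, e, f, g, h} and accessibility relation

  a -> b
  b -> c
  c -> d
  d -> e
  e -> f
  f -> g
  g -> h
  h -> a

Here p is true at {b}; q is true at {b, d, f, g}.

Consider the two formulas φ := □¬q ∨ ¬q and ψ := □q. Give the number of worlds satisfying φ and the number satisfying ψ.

For □¬q ∨ ¬q:
a: □¬q is F, ¬q is T. ✓
b: □¬q is T, ¬q is F. ✓
c: □¬q is F, ¬q is T. ✓
d: □¬q is T, ¬q is F. ✓
e: □¬q is F, ¬q is T. ✓
f: □¬q is F, ¬q is F. ✗
g: □¬q is T, ¬q is F. ✓
h: □¬q is T, ¬q is T. ✓
— 7 worlds.
For □q:
a: successors {b}; q there: b:T. ✓
b: successors {c}; q there: c:F. ✗
c: successors {d}; q there: d:T. ✓
d: successors {e}; q there: e:F. ✗
e: successors {f}; q there: f:T. ✓
f: successors {g}; q there: g:T. ✓
g: successors {h}; q there: h:F. ✗
h: successors {a}; q there: a:F. ✗
— 4 worlds.

7 and 4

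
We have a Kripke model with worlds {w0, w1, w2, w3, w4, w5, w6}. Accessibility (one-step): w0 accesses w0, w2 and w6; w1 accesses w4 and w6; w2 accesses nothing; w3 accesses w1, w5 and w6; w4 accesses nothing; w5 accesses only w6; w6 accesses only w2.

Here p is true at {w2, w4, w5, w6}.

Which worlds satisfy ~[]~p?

{w0, w1, w3, w5, w6}

w0: []~p is F. ✓
w1: []~p is F. ✓
w2: []~p is T. ✗
w3: []~p is F. ✓
w4: []~p is T. ✗
w5: []~p is F. ✓
w6: []~p is F. ✓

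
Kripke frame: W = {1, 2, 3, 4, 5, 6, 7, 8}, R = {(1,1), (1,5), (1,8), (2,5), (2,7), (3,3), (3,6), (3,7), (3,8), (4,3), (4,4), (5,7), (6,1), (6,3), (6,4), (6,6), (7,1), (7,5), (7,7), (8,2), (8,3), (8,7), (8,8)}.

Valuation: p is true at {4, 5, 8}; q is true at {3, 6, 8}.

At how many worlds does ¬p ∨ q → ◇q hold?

6

1: ¬p ∨ q is T, ◇q is T. ✓
2: ¬p ∨ q is T, ◇q is F. ✗
3: ¬p ∨ q is T, ◇q is T. ✓
4: ¬p ∨ q is F, ◇q is T. ✓
5: ¬p ∨ q is F, ◇q is F. ✓
6: ¬p ∨ q is T, ◇q is T. ✓
7: ¬p ∨ q is T, ◇q is F. ✗
8: ¬p ∨ q is T, ◇q is T. ✓
Satisfying worlds: {1, 3, 4, 5, 6, 8}.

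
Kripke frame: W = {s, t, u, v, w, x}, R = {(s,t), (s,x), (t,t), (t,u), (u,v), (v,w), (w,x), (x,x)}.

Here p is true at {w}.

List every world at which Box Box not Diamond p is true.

{s, u, v, w, x}

s: successors {t, x}; Box not Diamond p there: t:T, x:T. ✓
t: successors {t, u}; Box not Diamond p there: t:T, u:F. ✗
u: successors {v}; Box not Diamond p there: v:T. ✓
v: successors {w}; Box not Diamond p there: w:T. ✓
w: successors {x}; Box not Diamond p there: x:T. ✓
x: successors {x}; Box not Diamond p there: x:T. ✓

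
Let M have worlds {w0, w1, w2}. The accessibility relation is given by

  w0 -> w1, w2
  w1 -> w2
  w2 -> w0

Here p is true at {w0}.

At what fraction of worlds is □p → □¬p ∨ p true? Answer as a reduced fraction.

w0: □p is F, □¬p ∨ p is T. ✓
w1: □p is F, □¬p ∨ p is T. ✓
w2: □p is T, □¬p ∨ p is F. ✗
That's 2 of 3 worlds, so 2/3.

2/3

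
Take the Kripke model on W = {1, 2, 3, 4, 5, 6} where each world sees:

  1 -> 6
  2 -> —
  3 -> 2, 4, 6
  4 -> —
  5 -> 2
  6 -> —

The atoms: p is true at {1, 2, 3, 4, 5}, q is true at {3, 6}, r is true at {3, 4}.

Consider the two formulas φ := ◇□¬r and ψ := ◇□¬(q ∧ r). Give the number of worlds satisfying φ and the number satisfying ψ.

For ◇□¬r:
1: successors {6}; □¬r there: 6:T. ✓
2: no successors, so ◇□¬r fails. ✗
3: successors {2, 4, 6}; □¬r there: 2:T, 4:T, 6:T. ✓
4: no successors, so ◇□¬r fails. ✗
5: successors {2}; □¬r there: 2:T. ✓
6: no successors, so ◇□¬r fails. ✗
— 3 worlds.
For ◇□¬(q ∧ r):
1: successors {6}; □¬(q ∧ r) there: 6:T. ✓
2: no successors, so ◇□¬(q ∧ r) fails. ✗
3: successors {2, 4, 6}; □¬(q ∧ r) there: 2:T, 4:T, 6:T. ✓
4: no successors, so ◇□¬(q ∧ r) fails. ✗
5: successors {2}; □¬(q ∧ r) there: 2:T. ✓
6: no successors, so ◇□¬(q ∧ r) fails. ✗
— 3 worlds.

3 and 3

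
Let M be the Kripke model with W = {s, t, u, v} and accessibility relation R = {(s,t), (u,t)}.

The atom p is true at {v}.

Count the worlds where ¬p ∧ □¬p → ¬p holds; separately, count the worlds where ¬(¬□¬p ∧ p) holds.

4 and 4

For ¬p ∧ □¬p → ¬p:
s: ¬p ∧ □¬p is T, ¬p is T. ✓
t: ¬p ∧ □¬p is T, ¬p is T. ✓
u: ¬p ∧ □¬p is T, ¬p is T. ✓
v: ¬p ∧ □¬p is F, ¬p is F. ✓
— 4 worlds.
For ¬(¬□¬p ∧ p):
s: ¬□¬p ∧ p is F. ✓
t: ¬□¬p ∧ p is F. ✓
u: ¬□¬p ∧ p is F. ✓
v: ¬□¬p ∧ p is F. ✓
— 4 worlds.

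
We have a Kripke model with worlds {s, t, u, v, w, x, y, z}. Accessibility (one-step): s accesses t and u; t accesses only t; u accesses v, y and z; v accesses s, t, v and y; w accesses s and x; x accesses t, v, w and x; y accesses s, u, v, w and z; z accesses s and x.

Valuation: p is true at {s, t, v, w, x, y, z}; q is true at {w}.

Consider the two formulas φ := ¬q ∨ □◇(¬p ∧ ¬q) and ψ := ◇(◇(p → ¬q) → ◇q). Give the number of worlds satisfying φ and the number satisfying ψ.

For ¬q ∨ □◇(¬p ∧ ¬q):
s: ¬q is T, □◇(¬p ∧ ¬q) is F. ✓
t: ¬q is T, □◇(¬p ∧ ¬q) is F. ✓
u: ¬q is T, □◇(¬p ∧ ¬q) is F. ✓
v: ¬q is T, □◇(¬p ∧ ¬q) is F. ✓
w: ¬q is F, □◇(¬p ∧ ¬q) is F. ✗
x: ¬q is T, □◇(¬p ∧ ¬q) is F. ✓
y: ¬q is T, □◇(¬p ∧ ¬q) is F. ✓
z: ¬q is T, □◇(¬p ∧ ¬q) is F. ✓
— 7 worlds.
For ◇(◇(p → ¬q) → ◇q):
s: successors {t, u}; ◇(p → ¬q) → ◇q there: t:F, u:F. ✗
t: successors {t}; ◇(p → ¬q) → ◇q there: t:F. ✗
u: successors {v, y, z}; ◇(p → ¬q) → ◇q there: v:F, y:T, z:F. ✓
v: successors {s, t, v, y}; ◇(p → ¬q) → ◇q there: s:F, t:F, v:F, y:T. ✓
w: successors {s, x}; ◇(p → ¬q) → ◇q there: s:F, x:T. ✓
x: successors {t, v, w, x}; ◇(p → ¬q) → ◇q there: t:F, v:F, w:F, x:T. ✓
y: successors {s, u, v, w, z}; ◇(p → ¬q) → ◇q there: s:F, u:F, v:F, w:F, z:F. ✗
z: successors {s, x}; ◇(p → ¬q) → ◇q there: s:F, x:T. ✓
— 5 worlds.

7 and 5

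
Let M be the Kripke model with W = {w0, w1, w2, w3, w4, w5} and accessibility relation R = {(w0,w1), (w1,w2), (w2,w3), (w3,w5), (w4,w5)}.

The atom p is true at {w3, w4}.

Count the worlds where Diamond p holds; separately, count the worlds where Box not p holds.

1 and 5

For Diamond p:
w0: successors {w1}; p there: w1:F. ✗
w1: successors {w2}; p there: w2:F. ✗
w2: successors {w3}; p there: w3:T. ✓
w3: successors {w5}; p there: w5:F. ✗
w4: successors {w5}; p there: w5:F. ✗
w5: no successors, so Diamond p fails. ✗
— 1 world.
For Box not p:
w0: successors {w1}; not p there: w1:T. ✓
w1: successors {w2}; not p there: w2:T. ✓
w2: successors {w3}; not p there: w3:F. ✗
w3: successors {w5}; not p there: w5:T. ✓
w4: successors {w5}; not p there: w5:T. ✓
w5: no successors, so Box not p holds vacuously. ✓
— 5 worlds.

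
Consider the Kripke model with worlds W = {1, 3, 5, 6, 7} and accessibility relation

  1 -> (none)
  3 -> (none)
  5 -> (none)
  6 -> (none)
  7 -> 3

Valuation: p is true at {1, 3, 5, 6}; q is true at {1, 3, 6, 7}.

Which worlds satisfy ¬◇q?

1: ◇q is F. ✓
3: ◇q is F. ✓
5: ◇q is F. ✓
6: ◇q is F. ✓
7: ◇q is T. ✗

{1, 3, 5, 6}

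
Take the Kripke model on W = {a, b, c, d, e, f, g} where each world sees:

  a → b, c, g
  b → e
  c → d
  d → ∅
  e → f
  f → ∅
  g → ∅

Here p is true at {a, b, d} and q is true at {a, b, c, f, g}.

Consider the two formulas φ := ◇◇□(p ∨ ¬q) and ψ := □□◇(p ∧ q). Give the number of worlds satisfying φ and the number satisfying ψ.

2 and 5

For ◇◇□(p ∨ ¬q):
a: successors {b, c, g}; ◇□(p ∨ ¬q) there: b:F, c:T, g:F. ✓
b: successors {e}; ◇□(p ∨ ¬q) there: e:T. ✓
c: successors {d}; ◇□(p ∨ ¬q) there: d:F. ✗
d: no successors, so ◇◇□(p ∨ ¬q) fails. ✗
e: successors {f}; ◇□(p ∨ ¬q) there: f:F. ✗
f: no successors, so ◇◇□(p ∨ ¬q) fails. ✗
g: no successors, so ◇◇□(p ∨ ¬q) fails. ✗
— 2 worlds.
For □□◇(p ∧ q):
a: successors {b, c, g}; □◇(p ∧ q) there: b:F, c:F, g:T. ✗
b: successors {e}; □◇(p ∧ q) there: e:F. ✗
c: successors {d}; □◇(p ∧ q) there: d:T. ✓
d: no successors, so □□◇(p ∧ q) holds vacuously. ✓
e: successors {f}; □◇(p ∧ q) there: f:T. ✓
f: no successors, so □□◇(p ∧ q) holds vacuously. ✓
g: no successors, so □□◇(p ∧ q) holds vacuously. ✓
— 5 worlds.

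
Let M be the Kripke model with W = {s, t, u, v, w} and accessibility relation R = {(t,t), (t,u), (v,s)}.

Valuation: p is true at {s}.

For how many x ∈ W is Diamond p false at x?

s: no successors, so Diamond p fails. ✗
t: successors {t, u}; p there: t:F, u:F. ✗
u: no successors, so Diamond p fails. ✗
v: successors {s}; p there: s:T. ✓
w: no successors, so Diamond p fails. ✗
Satisfying worlds: {v}.
So Diamond p fails at the other 4 worlds.

4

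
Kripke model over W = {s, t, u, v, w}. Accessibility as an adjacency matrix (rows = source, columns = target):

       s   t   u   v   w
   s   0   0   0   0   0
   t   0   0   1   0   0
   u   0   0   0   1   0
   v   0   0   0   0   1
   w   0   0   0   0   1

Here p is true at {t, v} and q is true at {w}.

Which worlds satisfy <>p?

s: no successors, so <>p fails. ✗
t: successors {u}; p there: u:F. ✗
u: successors {v}; p there: v:T. ✓
v: successors {w}; p there: w:F. ✗
w: successors {w}; p there: w:F. ✗

{u}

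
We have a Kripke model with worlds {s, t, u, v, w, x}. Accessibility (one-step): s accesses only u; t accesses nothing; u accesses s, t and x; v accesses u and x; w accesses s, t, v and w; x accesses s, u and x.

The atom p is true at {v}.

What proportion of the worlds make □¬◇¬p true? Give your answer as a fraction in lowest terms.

s: successors {u}; ¬◇¬p there: u:F. ✗
t: no successors, so □¬◇¬p holds vacuously. ✓
u: successors {s, t, x}; ¬◇¬p there: s:F, t:T, x:F. ✗
v: successors {u, x}; ¬◇¬p there: u:F, x:F. ✗
w: successors {s, t, v, w}; ¬◇¬p there: s:F, t:T, v:F, w:F. ✗
x: successors {s, u, x}; ¬◇¬p there: s:F, u:F, x:F. ✗
That's 1 of 6 worlds, so 1/6.

1/6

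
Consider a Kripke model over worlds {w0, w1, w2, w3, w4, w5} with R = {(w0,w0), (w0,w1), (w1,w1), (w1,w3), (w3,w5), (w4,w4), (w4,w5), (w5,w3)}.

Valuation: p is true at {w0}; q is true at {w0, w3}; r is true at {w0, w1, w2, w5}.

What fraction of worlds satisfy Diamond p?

1/6

w0: successors {w0, w1}; p there: w0:T, w1:F. ✓
w1: successors {w1, w3}; p there: w1:F, w3:F. ✗
w2: no successors, so Diamond p fails. ✗
w3: successors {w5}; p there: w5:F. ✗
w4: successors {w4, w5}; p there: w4:F, w5:F. ✗
w5: successors {w3}; p there: w3:F. ✗
That's 1 of 6 worlds, so 1/6.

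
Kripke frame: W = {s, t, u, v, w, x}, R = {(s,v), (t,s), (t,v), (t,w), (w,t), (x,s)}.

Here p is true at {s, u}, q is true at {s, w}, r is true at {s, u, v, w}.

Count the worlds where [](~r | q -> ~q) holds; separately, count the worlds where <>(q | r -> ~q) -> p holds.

4 and 4

For [](~r | q -> ~q):
s: successors {v}; ~r | q -> ~q there: v:T. ✓
t: successors {s, v, w}; ~r | q -> ~q there: s:F, v:T, w:F. ✗
u: no successors, so [](~r | q -> ~q) holds vacuously. ✓
v: no successors, so [](~r | q -> ~q) holds vacuously. ✓
w: successors {t}; ~r | q -> ~q there: t:T. ✓
x: successors {s}; ~r | q -> ~q there: s:F. ✗
— 4 worlds.
For <>(q | r -> ~q) -> p:
s: <>(q | r -> ~q) is T, p is T. ✓
t: <>(q | r -> ~q) is T, p is F. ✗
u: <>(q | r -> ~q) is F, p is T. ✓
v: <>(q | r -> ~q) is F, p is F. ✓
w: <>(q | r -> ~q) is T, p is F. ✗
x: <>(q | r -> ~q) is F, p is F. ✓
— 4 worlds.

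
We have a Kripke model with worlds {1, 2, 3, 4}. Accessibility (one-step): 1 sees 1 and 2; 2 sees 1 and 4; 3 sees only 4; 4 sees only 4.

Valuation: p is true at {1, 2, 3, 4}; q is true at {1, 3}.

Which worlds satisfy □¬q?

1: successors {1, 2}; ¬q there: 1:F, 2:T. ✗
2: successors {1, 4}; ¬q there: 1:F, 4:T. ✗
3: successors {4}; ¬q there: 4:T. ✓
4: successors {4}; ¬q there: 4:T. ✓

{3, 4}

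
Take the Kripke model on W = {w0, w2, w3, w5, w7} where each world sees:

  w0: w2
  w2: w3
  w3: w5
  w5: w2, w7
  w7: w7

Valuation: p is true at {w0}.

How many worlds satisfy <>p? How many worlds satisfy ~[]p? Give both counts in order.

For <>p:
w0: successors {w2}; p there: w2:F. ✗
w2: successors {w3}; p there: w3:F. ✗
w3: successors {w5}; p there: w5:F. ✗
w5: successors {w2, w7}; p there: w2:F, w7:F. ✗
w7: successors {w7}; p there: w7:F. ✗
— 0 worlds.
For ~[]p:
w0: []p is F. ✓
w2: []p is F. ✓
w3: []p is F. ✓
w5: []p is F. ✓
w7: []p is F. ✓
— 5 worlds.

0 and 5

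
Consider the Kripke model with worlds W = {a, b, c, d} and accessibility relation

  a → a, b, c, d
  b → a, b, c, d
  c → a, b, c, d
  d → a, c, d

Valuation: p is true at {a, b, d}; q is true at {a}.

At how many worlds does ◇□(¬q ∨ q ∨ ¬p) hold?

4

a: successors {a, b, c, d}; □(¬q ∨ q ∨ ¬p) there: a:T, b:T, c:T, d:T. ✓
b: successors {a, b, c, d}; □(¬q ∨ q ∨ ¬p) there: a:T, b:T, c:T, d:T. ✓
c: successors {a, b, c, d}; □(¬q ∨ q ∨ ¬p) there: a:T, b:T, c:T, d:T. ✓
d: successors {a, c, d}; □(¬q ∨ q ∨ ¬p) there: a:T, c:T, d:T. ✓
Satisfying worlds: {a, b, c, d}.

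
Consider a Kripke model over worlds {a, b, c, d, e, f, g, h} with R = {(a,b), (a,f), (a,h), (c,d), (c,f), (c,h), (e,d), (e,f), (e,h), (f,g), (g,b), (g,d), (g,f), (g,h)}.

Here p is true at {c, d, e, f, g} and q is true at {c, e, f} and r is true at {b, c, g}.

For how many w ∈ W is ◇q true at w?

4

a: successors {b, f, h}; q there: b:F, f:T, h:F. ✓
b: no successors, so ◇q fails. ✗
c: successors {d, f, h}; q there: d:F, f:T, h:F. ✓
d: no successors, so ◇q fails. ✗
e: successors {d, f, h}; q there: d:F, f:T, h:F. ✓
f: successors {g}; q there: g:F. ✗
g: successors {b, d, f, h}; q there: b:F, d:F, f:T, h:F. ✓
h: no successors, so ◇q fails. ✗
Satisfying worlds: {a, c, e, g}.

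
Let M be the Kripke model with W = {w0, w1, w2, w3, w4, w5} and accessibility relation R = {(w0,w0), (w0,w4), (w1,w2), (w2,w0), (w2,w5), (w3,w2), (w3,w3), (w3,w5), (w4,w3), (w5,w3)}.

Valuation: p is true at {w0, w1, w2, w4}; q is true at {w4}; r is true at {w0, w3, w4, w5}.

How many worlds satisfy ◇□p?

2

w0: successors {w0, w4}; □p there: w0:T, w4:F. ✓
w1: successors {w2}; □p there: w2:F. ✗
w2: successors {w0, w5}; □p there: w0:T, w5:F. ✓
w3: successors {w2, w3, w5}; □p there: w2:F, w3:F, w5:F. ✗
w4: successors {w3}; □p there: w3:F. ✗
w5: successors {w3}; □p there: w3:F. ✗
Satisfying worlds: {w0, w2}.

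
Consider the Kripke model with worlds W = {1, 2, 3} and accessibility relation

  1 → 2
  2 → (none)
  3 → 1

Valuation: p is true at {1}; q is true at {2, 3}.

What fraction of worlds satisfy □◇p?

1/3

1: successors {2}; ◇p there: 2:F. ✗
2: no successors, so □◇p holds vacuously. ✓
3: successors {1}; ◇p there: 1:F. ✗
That's 1 of 3 worlds, so 1/3.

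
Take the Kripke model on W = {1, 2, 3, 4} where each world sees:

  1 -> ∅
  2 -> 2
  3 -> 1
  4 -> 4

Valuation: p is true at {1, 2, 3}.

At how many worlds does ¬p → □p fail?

1

1: ¬p is F, □p is T. ✓
2: ¬p is F, □p is T. ✓
3: ¬p is F, □p is T. ✓
4: ¬p is T, □p is F. ✗
Satisfying worlds: {1, 2, 3}.
So ¬p → □p fails at the other 1 world.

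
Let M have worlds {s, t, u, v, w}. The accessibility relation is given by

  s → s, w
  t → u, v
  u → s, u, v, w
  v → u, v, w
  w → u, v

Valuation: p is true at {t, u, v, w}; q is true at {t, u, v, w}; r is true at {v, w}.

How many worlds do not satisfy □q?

s: successors {s, w}; q there: s:F, w:T. ✗
t: successors {u, v}; q there: u:T, v:T. ✓
u: successors {s, u, v, w}; q there: s:F, u:T, v:T, w:T. ✗
v: successors {u, v, w}; q there: u:T, v:T, w:T. ✓
w: successors {u, v}; q there: u:T, v:T. ✓
Satisfying worlds: {t, v, w}.
So □q fails at the other 2 worlds.

2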